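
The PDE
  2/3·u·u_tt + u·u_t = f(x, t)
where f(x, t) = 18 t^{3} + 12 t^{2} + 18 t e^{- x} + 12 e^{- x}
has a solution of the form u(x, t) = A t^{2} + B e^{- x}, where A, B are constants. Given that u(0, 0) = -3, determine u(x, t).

Answer: u(x, t) = - 3 t^{2} - 3 e^{- x}

Derivation:
Substitute the ansatz u = A t^{2} + B e^{- x} into the left-hand side.
Derivatives of the ansatz:
  u_tt = 2 A
  u_t = 2 A t
Term by term:
  2/3·u·u_tt = \frac{4 A^{2} t^{2}}{3} + \frac{4 A B e^{- x}}{3}
  u·u_t = 2 A^{2} t^{3} + 2 A B t e^{- x}
So the left-hand side equals
  2 A^{2} t^{3} + \frac{4 A^{2} t^{2}}{3} + 2 A B t e^{- x} + \frac{4 A B e^{- x}}{3}
This must equal f(x, t) = 18 t^{3} + 12 t^{2} + 18 t e^{- x} + 12 e^{- x} identically.
Matching coefficients of the independent functions:
  [t^{2}]:  \frac{4 A^{2}}{3} = 12
  [t^{3}]:  2 A^{2} = 18
  [t e^{- x}]:  2 A B = 18
  [e^{- x}]:  \frac{4 A B}{3} = 12
These equations allow (A, B) = (-3, -3) or (3, 3).
Impose the point condition(s):
  u(0, 0) = -3  ⟹  B = -3
Only A = -3, B = -3 satisfies everything.
Hence u(x, t) = - 3 t^{2} - 3 e^{- x}.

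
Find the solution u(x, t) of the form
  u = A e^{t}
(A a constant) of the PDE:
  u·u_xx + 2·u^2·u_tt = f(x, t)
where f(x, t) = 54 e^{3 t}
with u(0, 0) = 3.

Substitute the ansatz u = A e^{t} into the left-hand side.
Derivatives of the ansatz:
  u_xx = 0
  u_tt = A e^{t}
Term by term:
  u·u_xx = 0
  2·u^2·u_tt = 2 A^{3} e^{3 t}
So the left-hand side equals
  2 A^{3} e^{3 t}
This must equal f(x, t) = 54 e^{3 t} identically.
Matching coefficients of the independent functions:
  [e^{3 t}]:  2 A^{3} = 54
Solving: A = 3.
Check against the point condition:
  u(0, 0) = 3  ⟹  A = 3  ✓
Hence u(x, t) = 3 e^{t}.

Answer: u(x, t) = 3 e^{t}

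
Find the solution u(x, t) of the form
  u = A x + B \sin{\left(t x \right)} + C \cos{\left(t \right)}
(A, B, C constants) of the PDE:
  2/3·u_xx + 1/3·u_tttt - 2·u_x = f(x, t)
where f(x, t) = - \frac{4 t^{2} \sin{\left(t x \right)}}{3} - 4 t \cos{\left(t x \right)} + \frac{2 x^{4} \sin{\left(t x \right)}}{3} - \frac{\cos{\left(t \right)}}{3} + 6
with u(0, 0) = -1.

Substitute the ansatz u = A x + B \sin{\left(t x \right)} + C \cos{\left(t \right)} into the left-hand side.
Derivatives of the ansatz:
  u_xx = - B t^{2} \sin{\left(t x \right)}
  u_tttt = B x^{4} \sin{\left(t x \right)} + C \cos{\left(t \right)}
  u_x = A + B t \cos{\left(t x \right)}
Term by term:
  2/3·u_xx = - \frac{2 B t^{2} \sin{\left(t x \right)}}{3}
  1/3·u_tttt = \frac{B x^{4} \sin{\left(t x \right)}}{3} + \frac{C \cos{\left(t \right)}}{3}
  -2·u_x = - 2 A - 2 B t \cos{\left(t x \right)}
So the left-hand side equals
  - 2 A - \frac{2 B t^{2} \sin{\left(t x \right)}}{3} - 2 B t \cos{\left(t x \right)} + \frac{B x^{4} \sin{\left(t x \right)}}{3} + \frac{C \cos{\left(t \right)}}{3}
This must equal f(x, t) = - \frac{4 t^{2} \sin{\left(t x \right)}}{3} - 4 t \cos{\left(t x \right)} + \frac{2 x^{4} \sin{\left(t x \right)}}{3} - \frac{\cos{\left(t \right)}}{3} + 6 identically.
Matching coefficients of the independent functions:
  [constant term]:  - 2 A = 6
  [t \cos{\left(t x \right)}]:  - 2 B = -4
  [t^{2} \sin{\left(t x \right)}]:  - \frac{2 B}{3} = - \frac{4}{3}
  [x^{4} \sin{\left(t x \right)}]:  \frac{B}{3} = \frac{2}{3}
  [\cos{\left(t \right)}]:  \frac{C}{3} = - \frac{1}{3}
Solving: A = -3, B = 2, C = -1.
Check against the point condition:
  u(0, 0) = -1  ⟹  C = -1  ✓
Hence u(x, t) = - 3 x + 2 \sin{\left(t x \right)} - \cos{\left(t \right)}.

Answer: u(x, t) = - 3 x + 2 \sin{\left(t x \right)} - \cos{\left(t \right)}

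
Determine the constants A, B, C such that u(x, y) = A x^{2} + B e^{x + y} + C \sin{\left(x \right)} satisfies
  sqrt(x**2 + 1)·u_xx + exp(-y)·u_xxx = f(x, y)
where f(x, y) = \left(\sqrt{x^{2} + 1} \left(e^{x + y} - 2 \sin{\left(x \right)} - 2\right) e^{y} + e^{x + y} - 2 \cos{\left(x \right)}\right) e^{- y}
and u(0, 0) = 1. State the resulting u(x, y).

Substitute the ansatz u = A x^{2} + B e^{x + y} + C \sin{\left(x \right)} into the left-hand side.
Derivatives of the ansatz:
  u_xx = 2 A + B e^{x} e^{y} - C \sin{\left(x \right)}
  u_xxx = B e^{x} e^{y} - C \cos{\left(x \right)}
Term by term:
  sqrt(x**2 + 1)·u_xx = 2 A \sqrt{x^{2} + 1} + B \sqrt{x^{2} + 1} e^{x} e^{y} - C \sqrt{x^{2} + 1} \sin{\left(x \right)}
  exp(-y)·u_xxx = B e^{x} - C e^{- y} \cos{\left(x \right)}
So the left-hand side equals
  2 A \sqrt{x^{2} + 1} + B \sqrt{x^{2} + 1} e^{x} e^{y} + B e^{x} - C \sqrt{x^{2} + 1} \sin{\left(x \right)} - C e^{- y} \cos{\left(x \right)}
This must equal f(x, y) identically; expanded, f = \sqrt{x^{2} + 1} e^{x} e^{y} - 2 \sqrt{x^{2} + 1} \sin{\left(x \right)} - 2 \sqrt{x^{2} + 1} + e^{x} - 2 e^{- y} \cos{\left(x \right)}.
Matching coefficients of the independent functions:
  [\sqrt{x^{2} + 1} \sin{\left(x \right)}, e^{- y} \cos{\left(x \right)}]:  - C = -2
  [\sqrt{x^{2} + 1} e^{x} e^{y}, e^{x}]:  B = 1
  [\sqrt{x^{2} + 1}]:  2 A = -2
Solving: A = -1, B = 1, C = 2.
Check against the point condition:
  u(0, 0) = 1  ⟹  B = 1  ✓
Hence u(x, y) = - x^{2} + e^{x + y} + 2 \sin{\left(x \right)}.

Answer: u(x, y) = - x^{2} + e^{x + y} + 2 \sin{\left(x \right)}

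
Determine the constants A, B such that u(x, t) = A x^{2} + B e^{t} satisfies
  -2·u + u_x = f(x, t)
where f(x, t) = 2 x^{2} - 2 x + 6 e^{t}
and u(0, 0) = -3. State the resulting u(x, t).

Substitute the ansatz u = A x^{2} + B e^{t} into the left-hand side.
Derivatives of the ansatz:
  u_x = 2 A x
Term by term:
  -2·u = - 2 A x^{2} - 2 B e^{t}
  u_x = 2 A x
So the left-hand side equals
  - 2 A x^{2} + 2 A x - 2 B e^{t}
This must equal f(x, t) = 2 x^{2} - 2 x + 6 e^{t} identically.
Matching coefficients of the independent functions:
  [x]:  2 A = -2
  [x^{2}]:  - 2 A = 2
  [e^{t}]:  - 2 B = 6
Solving: A = -1, B = -3.
Check against the point condition:
  u(0, 0) = -3  ⟹  B = -3  ✓
Hence u(x, t) = - x^{2} - 3 e^{t}.

Answer: u(x, t) = - x^{2} - 3 e^{t}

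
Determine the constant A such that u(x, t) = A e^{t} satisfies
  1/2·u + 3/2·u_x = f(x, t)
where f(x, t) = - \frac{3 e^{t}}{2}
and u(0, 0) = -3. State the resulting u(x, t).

Substitute the ansatz u = A e^{t} into the left-hand side.
Derivatives of the ansatz:
  u_x = 0
Term by term:
  1/2·u = \frac{A e^{t}}{2}
  3/2·u_x = 0
So the left-hand side equals
  \frac{A e^{t}}{2}
This must equal f(x, t) = - \frac{3 e^{t}}{2} identically.
Matching coefficients of the independent functions:
  [e^{t}]:  \frac{A}{2} = - \frac{3}{2}
Solving: A = -3.
Check against the point condition:
  u(0, 0) = -3  ⟹  A = -3  ✓
Hence u(x, t) = - 3 e^{t}.

Answer: u(x, t) = - 3 e^{t}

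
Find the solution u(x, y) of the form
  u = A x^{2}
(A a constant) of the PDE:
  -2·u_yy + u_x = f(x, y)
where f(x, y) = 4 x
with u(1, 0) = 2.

Answer: u(x, y) = 2 x^{2}

Derivation:
Substitute the ansatz u = A x^{2} into the left-hand side.
Derivatives of the ansatz:
  u_yy = 0
  u_x = 2 A x
Term by term:
  -2·u_yy = 0
  u_x = 2 A x
So the left-hand side equals
  2 A x
This must equal f(x, y) = 4 x identically.
Matching coefficients of the independent functions:
  [x]:  2 A = 4
Solving: A = 2.
Check against the point condition:
  u(1, 0) = 2  ⟹  A = 2  ✓
Hence u(x, y) = 2 x^{2}.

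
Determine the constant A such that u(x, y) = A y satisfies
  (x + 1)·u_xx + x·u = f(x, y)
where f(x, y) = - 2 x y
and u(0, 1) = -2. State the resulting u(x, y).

Answer: u(x, y) = - 2 y

Derivation:
Substitute the ansatz u = A y into the left-hand side.
Derivatives of the ansatz:
  u_xx = 0
Term by term:
  (x + 1)·u_xx = 0
  x·u = A x y
So the left-hand side equals
  A x y
This must equal f(x, y) = - 2 x y identically.
Matching coefficients of the independent functions:
  [x y]:  A = -2
Solving: A = -2.
Check against the point condition:
  u(0, 1) = -2  ⟹  A = -2  ✓
Hence u(x, y) = - 2 y.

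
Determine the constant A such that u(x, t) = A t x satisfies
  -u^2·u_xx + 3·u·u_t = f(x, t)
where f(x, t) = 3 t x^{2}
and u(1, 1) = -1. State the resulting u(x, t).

Substitute the ansatz u = A t x into the left-hand side.
Derivatives of the ansatz:
  u_xx = 0
  u_t = A x
Term by term:
  -u^2·u_xx = 0
  3·u·u_t = 3 A^{2} t x^{2}
So the left-hand side equals
  3 A^{2} t x^{2}
This must equal f(x, t) = 3 t x^{2} identically.
Matching coefficients of the independent functions:
  [t x^{2}]:  3 A^{2} = 3
These equations allow (A) = (-1) or (1).
Impose the point condition(s):
  u(1, 1) = -1  ⟹  A = -1
Only A = -1 satisfies everything.
Hence u(x, t) = - t x.

Answer: u(x, t) = - t x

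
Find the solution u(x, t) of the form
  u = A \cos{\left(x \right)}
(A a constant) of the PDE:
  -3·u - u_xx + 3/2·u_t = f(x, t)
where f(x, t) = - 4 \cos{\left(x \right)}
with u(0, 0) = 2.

Answer: u(x, t) = 2 \cos{\left(x \right)}

Derivation:
Substitute the ansatz u = A \cos{\left(x \right)} into the left-hand side.
Derivatives of the ansatz:
  u_xx = - A \cos{\left(x \right)}
  u_t = 0
Term by term:
  -3·u = - 3 A \cos{\left(x \right)}
  -u_xx = A \cos{\left(x \right)}
  3/2·u_t = 0
So the left-hand side equals
  - 2 A \cos{\left(x \right)}
This must equal f(x, t) = - 4 \cos{\left(x \right)} identically.
Matching coefficients of the independent functions:
  [\cos{\left(x \right)}]:  - 2 A = -4
Solving: A = 2.
Check against the point condition:
  u(0, 0) = 2  ⟹  A = 2  ✓
Hence u(x, t) = 2 \cos{\left(x \right)}.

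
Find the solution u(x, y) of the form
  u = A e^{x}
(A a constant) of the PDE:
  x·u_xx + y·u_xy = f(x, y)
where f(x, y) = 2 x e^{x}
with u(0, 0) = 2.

Substitute the ansatz u = A e^{x} into the left-hand side.
Derivatives of the ansatz:
  u_xx = A e^{x}
  u_xy = 0
Term by term:
  x·u_xx = A x e^{x}
  y·u_xy = 0
So the left-hand side equals
  A x e^{x}
This must equal f(x, y) = 2 x e^{x} identically.
Matching coefficients of the independent functions:
  [x e^{x}]:  A = 2
Solving: A = 2.
Check against the point condition:
  u(0, 0) = 2  ⟹  A = 2  ✓
Hence u(x, y) = 2 e^{x}.

Answer: u(x, y) = 2 e^{x}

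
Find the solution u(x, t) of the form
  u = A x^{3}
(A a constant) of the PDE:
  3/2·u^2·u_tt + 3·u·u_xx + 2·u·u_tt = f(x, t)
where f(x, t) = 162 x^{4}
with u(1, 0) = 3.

Substitute the ansatz u = A x^{3} into the left-hand side.
Derivatives of the ansatz:
  u_tt = 0
  u_xx = 6 A x
Term by term:
  3/2·u^2·u_tt = 0
  3·u·u_xx = 18 A^{2} x^{4}
  2·u·u_tt = 0
So the left-hand side equals
  18 A^{2} x^{4}
This must equal f(x, t) = 162 x^{4} identically.
Matching coefficients of the independent functions:
  [x^{4}]:  18 A^{2} = 162
These equations allow (A) = (-3) or (3).
Impose the point condition(s):
  u(1, 0) = 3  ⟹  A = 3
Only A = 3 satisfies everything.
Hence u(x, t) = 3 x^{3}.

Answer: u(x, t) = 3 x^{3}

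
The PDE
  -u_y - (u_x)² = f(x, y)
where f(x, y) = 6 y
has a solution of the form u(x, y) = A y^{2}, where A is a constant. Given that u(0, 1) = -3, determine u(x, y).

Substitute the ansatz u = A y^{2} into the left-hand side.
Derivatives of the ansatz:
  u_y = 2 A y
  u_x = 0
Term by term:
  -u_y = - 2 A y
  -(u_x)² = 0
So the left-hand side equals
  - 2 A y
This must equal f(x, y) = 6 y identically.
Matching coefficients of the independent functions:
  [y]:  - 2 A = 6
Solving: A = -3.
Check against the point condition:
  u(0, 1) = -3  ⟹  A = -3  ✓
Hence u(x, y) = - 3 y^{2}.

Answer: u(x, y) = - 3 y^{2}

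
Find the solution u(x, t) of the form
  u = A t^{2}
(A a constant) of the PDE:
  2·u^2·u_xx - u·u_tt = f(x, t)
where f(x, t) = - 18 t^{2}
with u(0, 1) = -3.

Substitute the ansatz u = A t^{2} into the left-hand side.
Derivatives of the ansatz:
  u_xx = 0
  u_tt = 2 A
Term by term:
  2·u^2·u_xx = 0
  -u·u_tt = - 2 A^{2} t^{2}
So the left-hand side equals
  - 2 A^{2} t^{2}
This must equal f(x, t) = - 18 t^{2} identically.
Matching coefficients of the independent functions:
  [t^{2}]:  - 2 A^{2} = -18
These equations allow (A) = (-3) or (3).
Impose the point condition(s):
  u(0, 1) = -3  ⟹  A = -3
Only A = -3 satisfies everything.
Hence u(x, t) = - 3 t^{2}.

Answer: u(x, t) = - 3 t^{2}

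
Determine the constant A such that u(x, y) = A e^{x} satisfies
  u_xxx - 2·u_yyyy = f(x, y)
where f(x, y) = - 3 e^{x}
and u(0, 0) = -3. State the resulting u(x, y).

Substitute the ansatz u = A e^{x} into the left-hand side.
Derivatives of the ansatz:
  u_xxx = A e^{x}
  u_yyyy = 0
Term by term:
  u_xxx = A e^{x}
  -2·u_yyyy = 0
So the left-hand side equals
  A e^{x}
This must equal f(x, y) = - 3 e^{x} identically.
Matching coefficients of the independent functions:
  [e^{x}]:  A = -3
Solving: A = -3.
Check against the point condition:
  u(0, 0) = -3  ⟹  A = -3  ✓
Hence u(x, y) = - 3 e^{x}.

Answer: u(x, y) = - 3 e^{x}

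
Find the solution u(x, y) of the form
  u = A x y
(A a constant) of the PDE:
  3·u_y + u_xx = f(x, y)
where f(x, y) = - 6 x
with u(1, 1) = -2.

Substitute the ansatz u = A x y into the left-hand side.
Derivatives of the ansatz:
  u_y = A x
  u_xx = 0
Term by term:
  3·u_y = 3 A x
  u_xx = 0
So the left-hand side equals
  3 A x
This must equal f(x, y) = - 6 x identically.
Matching coefficients of the independent functions:
  [x]:  3 A = -6
Solving: A = -2.
Check against the point condition:
  u(1, 1) = -2  ⟹  A = -2  ✓
Hence u(x, y) = - 2 x y.

Answer: u(x, y) = - 2 x y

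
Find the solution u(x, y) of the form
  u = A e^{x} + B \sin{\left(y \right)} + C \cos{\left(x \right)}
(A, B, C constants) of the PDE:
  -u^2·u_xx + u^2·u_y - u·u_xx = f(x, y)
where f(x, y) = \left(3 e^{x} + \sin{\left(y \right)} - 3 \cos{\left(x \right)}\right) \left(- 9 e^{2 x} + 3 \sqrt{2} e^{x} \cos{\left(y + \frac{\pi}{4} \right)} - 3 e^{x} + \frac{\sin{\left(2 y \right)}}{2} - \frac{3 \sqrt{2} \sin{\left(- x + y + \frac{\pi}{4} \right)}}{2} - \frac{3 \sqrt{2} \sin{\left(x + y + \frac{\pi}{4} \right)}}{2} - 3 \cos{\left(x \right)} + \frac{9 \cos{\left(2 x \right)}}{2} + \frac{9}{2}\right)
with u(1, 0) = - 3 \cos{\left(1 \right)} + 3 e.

Substitute the ansatz u = A e^{x} + B \sin{\left(y \right)} + C \cos{\left(x \right)} into the left-hand side.
Derivatives of the ansatz:
  u_xx = A e^{x} - C \cos{\left(x \right)}
  u_y = B \cos{\left(y \right)}
Term by term:
  -u^2·u_xx = - A^{3} e^{3 x} - 2 A^{2} B e^{2 x} \sin{\left(y \right)} - A^{2} C e^{2 x} \cos{\left(x \right)} - A B^{2} e^{x} \sin^{2}{\left(y \right)} + A C^{2} e^{x} \cos^{2}{\left(x \right)} + B^{2} C \sin^{2}{\left(y \right)} \cos{\left(x \right)} + 2 B C^{2} \sin{\left(y \right)} \cos^{2}{\left(x \right)} + C^{3} \cos^{3}{\left(x \right)}
  u^2·u_y = A^{2} B e^{2 x} \cos{\left(y \right)} + 2 A B^{2} e^{x} \sin{\left(y \right)} \cos{\left(y \right)} + 2 A B C e^{x} \cos{\left(x \right)} \cos{\left(y \right)} + B^{3} \sin^{2}{\left(y \right)} \cos{\left(y \right)} + 2 B^{2} C \sin{\left(y \right)} \cos{\left(x \right)} \cos{\left(y \right)} + B C^{2} \cos^{2}{\left(x \right)} \cos{\left(y \right)}
  -u·u_xx = - A^{2} e^{2 x} - A B e^{x} \sin{\left(y \right)} + B C \sin{\left(y \right)} \cos{\left(x \right)} + C^{2} \cos^{2}{\left(x \right)}
So the left-hand side equals
  - A^{3} e^{3 x} - 2 A^{2} B e^{2 x} \sin{\left(y \right)} + A^{2} B e^{2 x} \cos{\left(y \right)} - A^{2} C e^{2 x} \cos{\left(x \right)} - A^{2} e^{2 x} - A B^{2} e^{x} \sin^{2}{\left(y \right)} + 2 A B^{2} e^{x} \sin{\left(y \right)} \cos{\left(y \right)} + 2 A B C e^{x} \cos{\left(x \right)} \cos{\left(y \right)} - A B e^{x} \sin{\left(y \right)} + A C^{2} e^{x} \cos^{2}{\left(x \right)} + B^{3} \sin^{2}{\left(y \right)} \cos{\left(y \right)} + B^{2} C \sin^{2}{\left(y \right)} \cos{\left(x \right)} + 2 B^{2} C \sin{\left(y \right)} \cos{\left(x \right)} \cos{\left(y \right)} + 2 B C^{2} \sin{\left(y \right)} \cos^{2}{\left(x \right)} + B C^{2} \cos^{2}{\left(x \right)} \cos{\left(y \right)} + B C \sin{\left(y \right)} \cos{\left(x \right)} + C^{3} \cos^{3}{\left(x \right)} + C^{2} \cos^{2}{\left(x \right)}
This must equal f(x, y) identically; expanded, f = - 27 e^{3 x} - 18 e^{2 x} \sin{\left(y \right)} + 27 e^{2 x} \cos{\left(x \right)} + 9 e^{2 x} \cos{\left(y \right)} - 9 e^{2 x} - 3 e^{x} \sin^{2}{\left(y \right)} + 6 e^{x} \sin{\left(y \right)} \cos{\left(y \right)} - 3 e^{x} \sin{\left(y \right)} + 27 e^{x} \cos^{2}{\left(x \right)} - 18 e^{x} \cos{\left(x \right)} \cos{\left(y \right)} - 3 \sin^{2}{\left(y \right)} \cos{\left(x \right)} + \sin^{2}{\left(y \right)} \cos{\left(y \right)} + 18 \sin{\left(y \right)} \cos^{2}{\left(x \right)} - 6 \sin{\left(y \right)} \cos{\left(x \right)} \cos{\left(y \right)} - 3 \sin{\left(y \right)} \cos{\left(x \right)} - 27 \cos^{3}{\left(x \right)} + 9 \cos^{2}{\left(x \right)} \cos{\left(y \right)} + 9 \cos^{2}{\left(x \right)}.
Matching coefficients of the independent functions:
(each divided by its leading coefficient; functions giving the same equation are listed together)
  [e^{x} \sin{\left(y \right)}]:  A B - 3 = 0
  [e^{x} \sin^{2}{\left(y \right)}, e^{x} \sin{\left(y \right)} \cos{\left(y \right)}]:  A B^{2} - 3 = 0
  [e^{x} \cos^{2}{\left(x \right)}]:  A C^{2} - 27 = 0
  [e^{2 x} \sin{\left(y \right)}, e^{2 x} \cos{\left(y \right)}]:  A^{2} B - 9 = 0
  [e^{2 x} \cos{\left(x \right)}]:  A^{2} C + 27 = 0
  [\sin{\left(y \right)} \cos{\left(x \right)}]:  B C + 3 = 0
  [\sin{\left(y \right)} \cos^{2}{\left(x \right)}, \cos^{2}{\left(x \right)} \cos{\left(y \right)}]:  B C^{2} - 9 = 0
  [\sin^{2}{\left(y \right)} \cos{\left(x \right)}, \sin{\left(y \right)} \cos{\left(x \right)} \cos{\left(y \right)}]:  B^{2} C + 3 = 0
  [\sin^{2}{\left(y \right)} \cos{\left(y \right)}]:  B^{3} - 1 = 0
  [e^{x} \cos{\left(x \right)} \cos{\left(y \right)}]:  A B C + 9 = 0
  [e^{2 x}]:  A^{2} - 9 = 0
  [e^{3 x}]:  A^{3} - 27 = 0
  [\cos^{2}{\left(x \right)}]:  C^{2} - 9 = 0
  [\cos^{3}{\left(x \right)}]:  C^{3} + 27 = 0
Solving: A = 3, B = 1, C = -3.
Check against the point condition:
  u(1, 0) = - 3 \cos{\left(1 \right)} + 3 e  ⟹  e A + C \cos{\left(1 \right)} = - 3 \cos{\left(1 \right)} + 3 e  ✓
Hence u(x, y) = 3 e^{x} + \sin{\left(y \right)} - 3 \cos{\left(x \right)}.

Answer: u(x, y) = 3 e^{x} + \sin{\left(y \right)} - 3 \cos{\left(x \right)}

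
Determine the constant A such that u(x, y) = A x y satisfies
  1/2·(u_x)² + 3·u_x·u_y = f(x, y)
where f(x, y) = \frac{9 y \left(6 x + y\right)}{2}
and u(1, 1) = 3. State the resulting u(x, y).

Substitute the ansatz u = A x y into the left-hand side.
Derivatives of the ansatz:
  u_x = A y
  u_y = A x
Term by term:
  1/2·(u_x)² = \frac{A^{2} y^{2}}{2}
  3·u_x·u_y = 3 A^{2} x y
So the left-hand side equals
  3 A^{2} x y + \frac{A^{2} y^{2}}{2}
This must equal f(x, y) identically; expanded, f = 27 x y + \frac{9 y^{2}}{2}.
Matching coefficients of the independent functions:
  [y^{2}]:  \frac{A^{2}}{2} = \frac{9}{2}
  [x y]:  3 A^{2} = 27
These equations allow (A) = (-3) or (3).
Impose the point condition(s):
  u(1, 1) = 3  ⟹  A = 3
Only A = 3 satisfies everything.
Hence u(x, y) = 3 x y.

Answer: u(x, y) = 3 x y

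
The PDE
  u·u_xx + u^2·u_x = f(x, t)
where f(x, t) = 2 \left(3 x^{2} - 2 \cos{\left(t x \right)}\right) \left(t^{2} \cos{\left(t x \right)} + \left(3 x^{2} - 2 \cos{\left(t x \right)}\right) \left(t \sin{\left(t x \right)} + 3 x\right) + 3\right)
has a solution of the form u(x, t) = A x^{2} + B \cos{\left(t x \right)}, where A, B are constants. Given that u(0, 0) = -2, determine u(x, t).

Answer: u(x, t) = 3 x^{2} - 2 \cos{\left(t x \right)}

Derivation:
Substitute the ansatz u = A x^{2} + B \cos{\left(t x \right)} into the left-hand side.
Derivatives of the ansatz:
  u_xx = 2 A - B t^{2} \cos{\left(t x \right)}
  u_x = 2 A x - B t \sin{\left(t x \right)}
Term by term:
  u·u_xx = 2 A^{2} x^{2} - A B t^{2} x^{2} \cos{\left(t x \right)} + 2 A B \cos{\left(t x \right)} - B^{2} t^{2} \cos^{2}{\left(t x \right)}
  u^2·u_x = 2 A^{3} x^{5} - A^{2} B t x^{4} \sin{\left(t x \right)} + 4 A^{2} B x^{3} \cos{\left(t x \right)} - 2 A B^{2} t x^{2} \sin{\left(t x \right)} \cos{\left(t x \right)} + 2 A B^{2} x \cos^{2}{\left(t x \right)} - B^{3} t \sin{\left(t x \right)} \cos^{2}{\left(t x \right)}
So the left-hand side equals
  2 A^{3} x^{5} - A^{2} B t x^{4} \sin{\left(t x \right)} + 4 A^{2} B x^{3} \cos{\left(t x \right)} + 2 A^{2} x^{2} - 2 A B^{2} t x^{2} \sin{\left(t x \right)} \cos{\left(t x \right)} + 2 A B^{2} x \cos^{2}{\left(t x \right)} - A B t^{2} x^{2} \cos{\left(t x \right)} + 2 A B \cos{\left(t x \right)} - B^{3} t \sin{\left(t x \right)} \cos^{2}{\left(t x \right)} - B^{2} t^{2} \cos^{2}{\left(t x \right)}
This must equal f(x, t) identically; expanded, f = 6 t^{2} x^{2} \cos{\left(t x \right)} - 4 t^{2} \cos^{2}{\left(t x \right)} + 18 t x^{4} \sin{\left(t x \right)} - 24 t x^{2} \sin{\left(t x \right)} \cos{\left(t x \right)} + 8 t \sin{\left(t x \right)} \cos^{2}{\left(t x \right)} + 54 x^{5} - 72 x^{3} \cos{\left(t x \right)} + 18 x^{2} + 24 x \cos^{2}{\left(t x \right)} - 12 \cos{\left(t x \right)}.
Matching coefficients of the independent functions:
  [x^{2}]:  2 A^{2} = 18
  [x^{5}]:  2 A^{3} = 54
  [t^{2} \cos^{2}{\left(t x \right)}]:  - B^{2} = -4
  [x \cos^{2}{\left(t x \right)}]:  2 A B^{2} = 24
  [x^{3} \cos{\left(t x \right)}]:  4 A^{2} B = -72
  [t x^{4} \sin{\left(t x \right)}]:  - A^{2} B = 18
  [t \sin{\left(t x \right)} \cos^{2}{\left(t x \right)}]:  - B^{3} = 8
  [t^{2} x^{2} \cos{\left(t x \right)}]:  - A B = 6
  [t x^{2} \sin{\left(t x \right)} \cos{\left(t x \right)}]:  - 2 A B^{2} = -24
  [\cos{\left(t x \right)}]:  2 A B = -12
Solving: A = 3, B = -2.
Check against the point condition:
  u(0, 0) = -2  ⟹  B = -2  ✓
Hence u(x, t) = 3 x^{2} - 2 \cos{\left(t x \right)}.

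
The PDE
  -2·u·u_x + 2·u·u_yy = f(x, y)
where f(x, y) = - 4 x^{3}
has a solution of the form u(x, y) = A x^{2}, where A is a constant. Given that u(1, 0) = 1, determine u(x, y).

Answer: u(x, y) = x^{2}

Derivation:
Substitute the ansatz u = A x^{2} into the left-hand side.
Derivatives of the ansatz:
  u_x = 2 A x
  u_yy = 0
Term by term:
  -2·u·u_x = - 4 A^{2} x^{3}
  2·u·u_yy = 0
So the left-hand side equals
  - 4 A^{2} x^{3}
This must equal f(x, y) = - 4 x^{3} identically.
Matching coefficients of the independent functions:
  [x^{3}]:  - 4 A^{2} = -4
These equations allow (A) = (-1) or (1).
Impose the point condition(s):
  u(1, 0) = 1  ⟹  A = 1
Only A = 1 satisfies everything.
Hence u(x, y) = x^{2}.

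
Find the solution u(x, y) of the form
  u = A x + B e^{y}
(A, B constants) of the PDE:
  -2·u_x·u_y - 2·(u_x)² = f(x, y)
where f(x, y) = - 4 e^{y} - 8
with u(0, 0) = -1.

Answer: u(x, y) = - 2 x - e^{y}

Derivation:
Substitute the ansatz u = A x + B e^{y} into the left-hand side.
Derivatives of the ansatz:
  u_x = A
  u_y = B e^{y}
Term by term:
  -2·u_x·u_y = - 2 A B e^{y}
  -2·(u_x)² = - 2 A^{2}
So the left-hand side equals
  - 2 A^{2} - 2 A B e^{y}
This must equal f(x, y) = - 4 e^{y} - 8 identically.
Matching coefficients of the independent functions:
  [constant term]:  - 2 A^{2} = -8
  [e^{y}]:  - 2 A B = -4
These equations allow (A, B) = (-2, -1) or (2, 1).
Impose the point condition(s):
  u(0, 0) = -1  ⟹  B = -1
Only A = -2, B = -1 satisfies everything.
Hence u(x, y) = - 2 x - e^{y}.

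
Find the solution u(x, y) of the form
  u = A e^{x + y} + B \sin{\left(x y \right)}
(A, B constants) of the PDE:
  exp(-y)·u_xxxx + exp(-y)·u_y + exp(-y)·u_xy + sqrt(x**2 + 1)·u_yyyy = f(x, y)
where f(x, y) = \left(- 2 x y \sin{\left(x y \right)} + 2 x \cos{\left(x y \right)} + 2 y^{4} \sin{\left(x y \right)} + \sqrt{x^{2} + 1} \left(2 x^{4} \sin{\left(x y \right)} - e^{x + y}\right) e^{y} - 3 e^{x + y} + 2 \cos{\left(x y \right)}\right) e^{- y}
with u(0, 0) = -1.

Substitute the ansatz u = A e^{x + y} + B \sin{\left(x y \right)} into the left-hand side.
Derivatives of the ansatz:
  u_xxxx = A e^{x} e^{y} + B y^{4} \sin{\left(x y \right)}
  u_y = A e^{x} e^{y} + B x \cos{\left(x y \right)}
  u_xy = A e^{x} e^{y} - B x y \sin{\left(x y \right)} + B \cos{\left(x y \right)}
  u_yyyy = A e^{x} e^{y} + B x^{4} \sin{\left(x y \right)}
Term by term:
  exp(-y)·u_xxxx = A e^{x} + B y^{4} e^{- y} \sin{\left(x y \right)}
  exp(-y)·u_y = A e^{x} + B x e^{- y} \cos{\left(x y \right)}
  exp(-y)·u_xy = A e^{x} - B x y e^{- y} \sin{\left(x y \right)} + B e^{- y} \cos{\left(x y \right)}
  sqrt(x**2 + 1)·u_yyyy = A \sqrt{x^{2} + 1} e^{x} e^{y} + B x^{4} \sqrt{x^{2} + 1} \sin{\left(x y \right)}
So the left-hand side equals
  A \sqrt{x^{2} + 1} e^{x} e^{y} + 3 A e^{x} + B x^{4} \sqrt{x^{2} + 1} \sin{\left(x y \right)} - B x y e^{- y} \sin{\left(x y \right)} + B x e^{- y} \cos{\left(x y \right)} + B y^{4} e^{- y} \sin{\left(x y \right)} + B e^{- y} \cos{\left(x y \right)}
This must equal f(x, y) identically; expanded, f = 2 x^{4} \sqrt{x^{2} + 1} \sin{\left(x y \right)} - 2 x y e^{- y} \sin{\left(x y \right)} + 2 x e^{- y} \cos{\left(x y \right)} + 2 y^{4} e^{- y} \sin{\left(x y \right)} - \sqrt{x^{2} + 1} e^{x} e^{y} - 3 e^{x} + 2 e^{- y} \cos{\left(x y \right)}.
Matching coefficients of the independent functions:
  [e^{- y} \cos{\left(x y \right)}, x e^{- y} \cos{\left(x y \right)}, x^{4} \sqrt{x^{2} + 1} \sin{\left(x y \right)}, y^{4} e^{- y} \sin{\left(x y \right)}]:  B = 2
  [\sqrt{x^{2} + 1} e^{x} e^{y}]:  A = -1
  [x y e^{- y} \sin{\left(x y \right)}]:  - B = -2
  [e^{x}]:  3 A = -3
Solving: A = -1, B = 2.
Check against the point condition:
  u(0, 0) = -1  ⟹  A = -1  ✓
Hence u(x, y) = - e^{x + y} + 2 \sin{\left(x y \right)}.

Answer: u(x, y) = - e^{x + y} + 2 \sin{\left(x y \right)}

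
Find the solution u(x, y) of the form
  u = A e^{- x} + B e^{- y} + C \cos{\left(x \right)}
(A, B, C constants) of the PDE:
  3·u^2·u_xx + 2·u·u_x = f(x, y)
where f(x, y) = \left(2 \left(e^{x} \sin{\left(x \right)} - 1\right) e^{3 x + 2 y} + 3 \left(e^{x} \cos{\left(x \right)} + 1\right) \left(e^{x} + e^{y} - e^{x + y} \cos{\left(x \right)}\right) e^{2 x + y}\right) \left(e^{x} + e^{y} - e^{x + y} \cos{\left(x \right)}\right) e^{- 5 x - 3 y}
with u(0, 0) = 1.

Answer: u(x, y) = - \cos{\left(x \right)} + e^{- y} + e^{- x}

Derivation:
Substitute the ansatz u = A e^{- x} + B e^{- y} + C \cos{\left(x \right)} into the left-hand side.
Derivatives of the ansatz:
  u_xx = A e^{- x} - C \cos{\left(x \right)}
  u_x = - A e^{- x} - C \sin{\left(x \right)}
Term by term:
  3·u^2·u_xx = 3 A^{3} e^{- 3 x} + 6 A^{2} B e^{- 2 x} e^{- y} + 3 A^{2} C e^{- 2 x} \cos{\left(x \right)} + 3 A B^{2} e^{- x} e^{- 2 y} - 3 A C^{2} e^{- x} \cos^{2}{\left(x \right)} - 3 B^{2} C e^{- 2 y} \cos{\left(x \right)} - 6 B C^{2} e^{- y} \cos^{2}{\left(x \right)} - 3 C^{3} \cos^{3}{\left(x \right)}
  2·u·u_x = - 2 A^{2} e^{- 2 x} - 2 A B e^{- x} e^{- y} - 2 A C e^{- x} \sin{\left(x \right)} - 2 A C e^{- x} \cos{\left(x \right)} - 2 B C e^{- y} \sin{\left(x \right)} - 2 C^{2} \sin{\left(x \right)} \cos{\left(x \right)}
So the left-hand side equals
  3 A^{3} e^{- 3 x} + 6 A^{2} B e^{- 2 x} e^{- y} + 3 A^{2} C e^{- 2 x} \cos{\left(x \right)} - 2 A^{2} e^{- 2 x} + 3 A B^{2} e^{- x} e^{- 2 y} - 2 A B e^{- x} e^{- y} - 3 A C^{2} e^{- x} \cos^{2}{\left(x \right)} - 2 A C e^{- x} \sin{\left(x \right)} - 2 A C e^{- x} \cos{\left(x \right)} - 3 B^{2} C e^{- 2 y} \cos{\left(x \right)} - 6 B C^{2} e^{- y} \cos^{2}{\left(x \right)} - 2 B C e^{- y} \sin{\left(x \right)} - 3 C^{3} \cos^{3}{\left(x \right)} - 2 C^{2} \sin{\left(x \right)} \cos{\left(x \right)}
This must equal f(x, y) identically; expanded, f = - 2 \sin{\left(x \right)} \cos{\left(x \right)} + 3 \cos^{3}{\left(x \right)} + 2 e^{- y} \sin{\left(x \right)} - 6 e^{- y} \cos^{2}{\left(x \right)} + 3 e^{- 2 y} \cos{\left(x \right)} + 2 e^{- x} \sin{\left(x \right)} - 3 e^{- x} \cos^{2}{\left(x \right)} + 2 e^{- x} \cos{\left(x \right)} - 2 e^{- x} e^{- y} + 3 e^{- x} e^{- 2 y} - 3 e^{- 2 x} \cos{\left(x \right)} - 2 e^{- 2 x} + 6 e^{- 2 x} e^{- y} + 3 e^{- 3 x}.
Matching coefficients of the independent functions:
  [e^{- 2 x} e^{- y}]:  6 A^{2} B = 6
  [e^{- 2 x} \cos{\left(x \right)}]:  3 A^{2} C = -3
  [e^{- x} e^{- 2 y}]:  3 A B^{2} = 3
  [e^{- x} e^{- y}]:  - 2 A B = -2
  [e^{- x} \sin{\left(x \right)}, e^{- x} \cos{\left(x \right)}]:  - 2 A C = 2
  [e^{- x} \cos^{2}{\left(x \right)}]:  - 3 A C^{2} = -3
  [e^{- 2 y} \cos{\left(x \right)}]:  - 3 B^{2} C = 3
  [e^{- y} \sin{\left(x \right)}]:  - 2 B C = 2
  [e^{- y} \cos^{2}{\left(x \right)}]:  - 6 B C^{2} = -6
  [\sin{\left(x \right)} \cos{\left(x \right)}]:  - 2 C^{2} = -2
  [e^{- 3 x}]:  3 A^{3} = 3
  [e^{- 2 x}]:  - 2 A^{2} = -2
  [\cos^{3}{\left(x \right)}]:  - 3 C^{3} = 3
Solving: A = 1, B = 1, C = -1.
Check against the point condition:
  u(0, 0) = 1  ⟹  A + B + C = 1  ✓
Hence u(x, y) = - \cos{\left(x \right)} + e^{- y} + e^{- x}.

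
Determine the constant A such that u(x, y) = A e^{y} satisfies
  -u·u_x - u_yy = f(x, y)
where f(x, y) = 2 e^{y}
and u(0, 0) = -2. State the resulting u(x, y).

Substitute the ansatz u = A e^{y} into the left-hand side.
Derivatives of the ansatz:
  u_x = 0
  u_yy = A e^{y}
Term by term:
  -u·u_x = 0
  -u_yy = - A e^{y}
So the left-hand side equals
  - A e^{y}
This must equal f(x, y) = 2 e^{y} identically.
Matching coefficients of the independent functions:
  [e^{y}]:  - A = 2
Solving: A = -2.
Check against the point condition:
  u(0, 0) = -2  ⟹  A = -2  ✓
Hence u(x, y) = - 2 e^{y}.

Answer: u(x, y) = - 2 e^{y}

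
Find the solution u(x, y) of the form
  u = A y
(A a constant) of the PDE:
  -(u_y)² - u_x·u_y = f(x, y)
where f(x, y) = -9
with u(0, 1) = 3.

Substitute the ansatz u = A y into the left-hand side.
Derivatives of the ansatz:
  u_y = A
  u_x = 0
Term by term:
  -(u_y)² = - A^{2}
  -u_x·u_y = 0
So the left-hand side equals
  - A^{2}
This must equal f(x, y) = -9 identically.
Matching coefficients of the independent functions:
  [constant term]:  - A^{2} = -9
These equations allow (A) = (-3) or (3).
Impose the point condition(s):
  u(0, 1) = 3  ⟹  A = 3
Only A = 3 satisfies everything.
Hence u(x, y) = 3 y.

Answer: u(x, y) = 3 y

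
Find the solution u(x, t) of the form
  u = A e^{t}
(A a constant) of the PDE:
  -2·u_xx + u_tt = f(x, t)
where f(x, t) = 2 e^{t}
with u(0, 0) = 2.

Substitute the ansatz u = A e^{t} into the left-hand side.
Derivatives of the ansatz:
  u_xx = 0
  u_tt = A e^{t}
Term by term:
  -2·u_xx = 0
  u_tt = A e^{t}
So the left-hand side equals
  A e^{t}
This must equal f(x, t) = 2 e^{t} identically.
Matching coefficients of the independent functions:
  [e^{t}]:  A = 2
Solving: A = 2.
Check against the point condition:
  u(0, 0) = 2  ⟹  A = 2  ✓
Hence u(x, t) = 2 e^{t}.

Answer: u(x, t) = 2 e^{t}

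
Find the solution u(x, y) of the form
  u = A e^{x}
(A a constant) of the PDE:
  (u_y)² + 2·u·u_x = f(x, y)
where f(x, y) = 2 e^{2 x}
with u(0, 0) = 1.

Answer: u(x, y) = e^{x}

Derivation:
Substitute the ansatz u = A e^{x} into the left-hand side.
Derivatives of the ansatz:
  u_y = 0
  u_x = A e^{x}
Term by term:
  (u_y)² = 0
  2·u·u_x = 2 A^{2} e^{2 x}
So the left-hand side equals
  2 A^{2} e^{2 x}
This must equal f(x, y) = 2 e^{2 x} identically.
Matching coefficients of the independent functions:
  [e^{2 x}]:  2 A^{2} = 2
These equations allow (A) = (-1) or (1).
Impose the point condition(s):
  u(0, 0) = 1  ⟹  A = 1
Only A = 1 satisfies everything.
Hence u(x, y) = e^{x}.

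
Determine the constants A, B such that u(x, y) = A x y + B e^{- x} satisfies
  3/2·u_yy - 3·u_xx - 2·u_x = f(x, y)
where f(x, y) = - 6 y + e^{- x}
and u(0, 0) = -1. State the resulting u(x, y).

Substitute the ansatz u = A x y + B e^{- x} into the left-hand side.
Derivatives of the ansatz:
  u_yy = 0
  u_xx = B e^{- x}
  u_x = A y - B e^{- x}
Term by term:
  3/2·u_yy = 0
  -3·u_xx = - 3 B e^{- x}
  -2·u_x = - 2 A y + 2 B e^{- x}
So the left-hand side equals
  - 2 A y - B e^{- x}
This must equal f(x, y) = - 6 y + e^{- x} identically.
Matching coefficients of the independent functions:
  [y]:  - 2 A = -6
  [e^{- x}]:  - B = 1
Solving: A = 3, B = -1.
Check against the point condition:
  u(0, 0) = -1  ⟹  B = -1  ✓
Hence u(x, y) = 3 x y - e^{- x}.

Answer: u(x, y) = 3 x y - e^{- x}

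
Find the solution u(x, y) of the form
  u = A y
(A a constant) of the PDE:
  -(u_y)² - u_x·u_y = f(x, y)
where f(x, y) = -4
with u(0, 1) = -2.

Substitute the ansatz u = A y into the left-hand side.
Derivatives of the ansatz:
  u_y = A
  u_x = 0
Term by term:
  -(u_y)² = - A^{2}
  -u_x·u_y = 0
So the left-hand side equals
  - A^{2}
This must equal f(x, y) = -4 identically.
Matching coefficients of the independent functions:
  [constant term]:  - A^{2} = -4
These equations allow (A) = (-2) or (2).
Impose the point condition(s):
  u(0, 1) = -2  ⟹  A = -2
Only A = -2 satisfies everything.
Hence u(x, y) = - 2 y.

Answer: u(x, y) = - 2 y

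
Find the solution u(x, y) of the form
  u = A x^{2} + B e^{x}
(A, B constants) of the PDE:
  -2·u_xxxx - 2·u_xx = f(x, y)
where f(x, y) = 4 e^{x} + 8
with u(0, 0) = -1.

Answer: u(x, y) = - 2 x^{2} - e^{x}

Derivation:
Substitute the ansatz u = A x^{2} + B e^{x} into the left-hand side.
Derivatives of the ansatz:
  u_xxxx = B e^{x}
  u_xx = 2 A + B e^{x}
Term by term:
  -2·u_xxxx = - 2 B e^{x}
  -2·u_xx = - 4 A - 2 B e^{x}
So the left-hand side equals
  - 4 A - 4 B e^{x}
This must equal f(x, y) = 4 e^{x} + 8 identically.
Matching coefficients of the independent functions:
  [constant term]:  - 4 A = 8
  [e^{x}]:  - 4 B = 4
Solving: A = -2, B = -1.
Check against the point condition:
  u(0, 0) = -1  ⟹  B = -1  ✓
Hence u(x, y) = - 2 x^{2} - e^{x}.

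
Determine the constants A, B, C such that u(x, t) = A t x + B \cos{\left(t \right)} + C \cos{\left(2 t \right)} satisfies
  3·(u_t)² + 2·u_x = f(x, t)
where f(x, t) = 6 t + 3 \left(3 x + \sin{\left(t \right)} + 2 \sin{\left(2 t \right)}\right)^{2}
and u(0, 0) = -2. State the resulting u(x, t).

Substitute the ansatz u = A t x + B \cos{\left(t \right)} + C \cos{\left(2 t \right)} into the left-hand side.
Derivatives of the ansatz:
  u_t = A x - B \sin{\left(t \right)} - 2 C \sin{\left(2 t \right)}
  u_x = A t
Term by term:
  3·(u_t)² = 3 A^{2} x^{2} - 6 A B x \sin{\left(t \right)} - 12 A C x \sin{\left(2 t \right)} + 3 B^{2} \sin^{2}{\left(t \right)} + 12 B C \sin{\left(t \right)} \sin{\left(2 t \right)} + 12 C^{2} \sin^{2}{\left(2 t \right)}
  2·u_x = 2 A t
So the left-hand side equals
  3 A^{2} x^{2} - 6 A B x \sin{\left(t \right)} - 12 A C x \sin{\left(2 t \right)} + 2 A t + 3 B^{2} \sin^{2}{\left(t \right)} + 12 B C \sin{\left(t \right)} \sin{\left(2 t \right)} + 12 C^{2} \sin^{2}{\left(2 t \right)}
This must equal f(x, t) identically; expanded, f = 6 t + 27 x^{2} + 18 x \sin{\left(t \right)} + 36 x \sin{\left(2 t \right)} + 3 \sin^{2}{\left(t \right)} + 12 \sin{\left(t \right)} \sin{\left(2 t \right)} + 12 \sin^{2}{\left(2 t \right)}.
Matching coefficients of the independent functions:
  [t]:  2 A = 6
  [x^{2}]:  3 A^{2} = 27
  [x \sin{\left(t \right)}]:  - 6 A B = 18
  [x \sin{\left(2 t \right)}]:  - 12 A C = 36
  [\sin{\left(t \right)} \sin{\left(2 t \right)}]:  12 B C = 12
  [\sin^{2}{\left(t \right)}]:  3 B^{2} = 3
  [\sin^{2}{\left(2 t \right)}]:  12 C^{2} = 12
Solving: A = 3, B = -1, C = -1.
Check against the point condition:
  u(0, 0) = -2  ⟹  B + C = -2  ✓
Hence u(x, t) = 3 t x - \cos{\left(t \right)} - \cos{\left(2 t \right)}.

Answer: u(x, t) = 3 t x - \cos{\left(t \right)} - \cos{\left(2 t \right)}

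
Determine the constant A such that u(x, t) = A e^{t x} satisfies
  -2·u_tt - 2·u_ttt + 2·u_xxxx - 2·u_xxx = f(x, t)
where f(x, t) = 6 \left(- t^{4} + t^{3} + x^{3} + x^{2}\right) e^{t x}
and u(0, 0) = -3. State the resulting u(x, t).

Substitute the ansatz u = A e^{t x} into the left-hand side.
Derivatives of the ansatz:
  u_tt = A x^{2} e^{t x}
  u_ttt = A x^{3} e^{t x}
  u_xxxx = A t^{4} e^{t x}
  u_xxx = A t^{3} e^{t x}
Term by term:
  -2·u_tt = - 2 A x^{2} e^{t x}
  -2·u_ttt = - 2 A x^{3} e^{t x}
  2·u_xxxx = 2 A t^{4} e^{t x}
  -2·u_xxx = - 2 A t^{3} e^{t x}
So the left-hand side equals
  2 A t^{4} e^{t x} - 2 A t^{3} e^{t x} - 2 A x^{3} e^{t x} - 2 A x^{2} e^{t x}
This must equal f(x, t) identically; expanded, f = - 6 t^{4} e^{t x} + 6 t^{3} e^{t x} + 6 x^{3} e^{t x} + 6 x^{2} e^{t x}.
Matching coefficients of the independent functions:
  [t^{3} e^{t x}, x^{2} e^{t x}, x^{3} e^{t x}]:  - 2 A = 6
  [t^{4} e^{t x}]:  2 A = -6
Solving: A = -3.
Check against the point condition:
  u(0, 0) = -3  ⟹  A = -3  ✓
Hence u(x, t) = - 3 e^{t x}.

Answer: u(x, t) = - 3 e^{t x}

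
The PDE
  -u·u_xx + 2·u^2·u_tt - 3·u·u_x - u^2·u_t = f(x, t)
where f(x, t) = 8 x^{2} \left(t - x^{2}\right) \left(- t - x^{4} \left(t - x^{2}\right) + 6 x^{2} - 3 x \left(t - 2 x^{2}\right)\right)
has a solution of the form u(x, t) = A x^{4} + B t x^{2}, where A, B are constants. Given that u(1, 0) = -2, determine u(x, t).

Substitute the ansatz u = A x^{4} + B t x^{2} into the left-hand side.
Derivatives of the ansatz:
  u_xx = 12 A x^{2} + 2 B t
  u_tt = 0
  u_x = 4 A x^{3} + 2 B t x
  u_t = B x^{2}
Term by term:
  -u·u_xx = - 12 A^{2} x^{6} - 14 A B t x^{4} - 2 B^{2} t^{2} x^{2}
  2·u^2·u_tt = 0
  -3·u·u_x = - 12 A^{2} x^{7} - 18 A B t x^{5} - 6 B^{2} t^{2} x^{3}
  -u^2·u_t = - A^{2} B x^{10} - 2 A B^{2} t x^{8} - B^{3} t^{2} x^{6}
So the left-hand side equals
  - A^{2} B x^{10} - 12 A^{2} x^{7} - 12 A^{2} x^{6} - 2 A B^{2} t x^{8} - 18 A B t x^{5} - 14 A B t x^{4} - B^{3} t^{2} x^{6} - 6 B^{2} t^{2} x^{3} - 2 B^{2} t^{2} x^{2}
This must equal f(x, t) identically; expanded, f = - 8 t^{2} x^{6} - 24 t^{2} x^{3} - 8 t^{2} x^{2} + 16 t x^{8} + 72 t x^{5} + 56 t x^{4} - 8 x^{10} - 48 x^{7} - 48 x^{6}.
Matching coefficients of the independent functions:
  [x^{6}, x^{7}]:  - 12 A^{2} = -48
  [x^{10}]:  - A^{2} B = -8
  [t x^{4}]:  - 14 A B = 56
  [t x^{5}]:  - 18 A B = 72
  [t x^{8}]:  - 2 A B^{2} = 16
  [t^{2} x^{2}]:  - 2 B^{2} = -8
  [t^{2} x^{3}]:  - 6 B^{2} = -24
  [t^{2} x^{6}]:  - B^{3} = -8
Solving: A = -2, B = 2.
Check against the point condition:
  u(1, 0) = -2  ⟹  A = -2  ✓
Hence u(x, t) = 2 t x^{2} - 2 x^{4}.

Answer: u(x, t) = 2 t x^{2} - 2 x^{4}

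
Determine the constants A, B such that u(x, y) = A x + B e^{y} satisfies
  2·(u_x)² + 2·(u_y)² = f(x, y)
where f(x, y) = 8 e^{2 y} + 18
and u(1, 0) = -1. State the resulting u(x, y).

Substitute the ansatz u = A x + B e^{y} into the left-hand side.
Derivatives of the ansatz:
  u_x = A
  u_y = B e^{y}
Term by term:
  2·(u_x)² = 2 A^{2}
  2·(u_y)² = 2 B^{2} e^{2 y}
So the left-hand side equals
  2 A^{2} + 2 B^{2} e^{2 y}
This must equal f(x, y) = 8 e^{2 y} + 18 identically.
Matching coefficients of the independent functions:
  [constant term]:  2 A^{2} = 18
  [e^{2 y}]:  2 B^{2} = 8
These equations allow (A, B) = (-3, -2) or (-3, 2) or (3, -2) or (3, 2).
Impose the point condition(s):
  u(1, 0) = -1  ⟹  A + B = -1
Only A = -3, B = 2 satisfies everything.
Hence u(x, y) = - 3 x + 2 e^{y}.

Answer: u(x, y) = - 3 x + 2 e^{y}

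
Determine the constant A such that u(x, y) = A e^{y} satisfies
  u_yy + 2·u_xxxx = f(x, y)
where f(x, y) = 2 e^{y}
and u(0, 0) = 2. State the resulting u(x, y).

Substitute the ansatz u = A e^{y} into the left-hand side.
Derivatives of the ansatz:
  u_yy = A e^{y}
  u_xxxx = 0
Term by term:
  u_yy = A e^{y}
  2·u_xxxx = 0
So the left-hand side equals
  A e^{y}
This must equal f(x, y) = 2 e^{y} identically.
Matching coefficients of the independent functions:
  [e^{y}]:  A = 2
Solving: A = 2.
Check against the point condition:
  u(0, 0) = 2  ⟹  A = 2  ✓
Hence u(x, y) = 2 e^{y}.

Answer: u(x, y) = 2 e^{y}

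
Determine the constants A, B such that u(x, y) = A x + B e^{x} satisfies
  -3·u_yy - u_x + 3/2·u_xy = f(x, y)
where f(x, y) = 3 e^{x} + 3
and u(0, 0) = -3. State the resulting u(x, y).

Substitute the ansatz u = A x + B e^{x} into the left-hand side.
Derivatives of the ansatz:
  u_yy = 0
  u_x = A + B e^{x}
  u_xy = 0
Term by term:
  -3·u_yy = 0
  -u_x = - A - B e^{x}
  3/2·u_xy = 0
So the left-hand side equals
  - A - B e^{x}
This must equal f(x, y) = 3 e^{x} + 3 identically.
Matching coefficients of the independent functions:
  [constant term]:  - A = 3
  [e^{x}]:  - B = 3
Solving: A = -3, B = -3.
Check against the point condition:
  u(0, 0) = -3  ⟹  B = -3  ✓
Hence u(x, y) = - 3 x - 3 e^{x}.

Answer: u(x, y) = - 3 x - 3 e^{x}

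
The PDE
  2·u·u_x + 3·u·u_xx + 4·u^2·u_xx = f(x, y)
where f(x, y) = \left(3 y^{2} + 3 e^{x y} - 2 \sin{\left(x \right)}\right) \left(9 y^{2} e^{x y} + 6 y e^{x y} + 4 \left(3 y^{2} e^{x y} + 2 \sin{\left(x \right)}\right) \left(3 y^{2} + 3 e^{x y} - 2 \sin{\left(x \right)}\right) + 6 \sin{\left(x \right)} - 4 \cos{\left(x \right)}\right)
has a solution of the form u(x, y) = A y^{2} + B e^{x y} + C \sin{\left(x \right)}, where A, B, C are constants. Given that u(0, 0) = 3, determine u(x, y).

Substitute the ansatz u = A y^{2} + B e^{x y} + C \sin{\left(x \right)} into the left-hand side.
Derivatives of the ansatz:
  u_x = B y e^{x y} + C \cos{\left(x \right)}
  u_xx = B y^{2} e^{x y} - C \sin{\left(x \right)}
Term by term:
  2·u·u_x = 2 A B y^{3} e^{x y} + 2 A C y^{2} \cos{\left(x \right)} + 2 B^{2} y e^{2 x y} + 2 B C y e^{x y} \sin{\left(x \right)} + 2 B C e^{x y} \cos{\left(x \right)} + 2 C^{2} \sin{\left(x \right)} \cos{\left(x \right)}
  3·u·u_xx = 3 A B y^{4} e^{x y} - 3 A C y^{2} \sin{\left(x \right)} + 3 B^{2} y^{2} e^{2 x y} + 3 B C y^{2} e^{x y} \sin{\left(x \right)} - 3 B C e^{x y} \sin{\left(x \right)} - 3 C^{2} \sin^{2}{\left(x \right)}
  4·u^2·u_xx = 4 A^{2} B y^{6} e^{x y} - 4 A^{2} C y^{4} \sin{\left(x \right)} + 8 A B^{2} y^{4} e^{2 x y} + 8 A B C y^{4} e^{x y} \sin{\left(x \right)} - 8 A B C y^{2} e^{x y} \sin{\left(x \right)} - 8 A C^{2} y^{2} \sin^{2}{\left(x \right)} + 4 B^{3} y^{2} e^{3 x y} + 8 B^{2} C y^{2} e^{2 x y} \sin{\left(x \right)} - 4 B^{2} C e^{2 x y} \sin{\left(x \right)} + 4 B C^{2} y^{2} e^{x y} \sin^{2}{\left(x \right)} - 8 B C^{2} e^{x y} \sin^{2}{\left(x \right)} - 4 C^{3} \sin^{3}{\left(x \right)}
So the left-hand side equals
  4 A^{2} B y^{6} e^{x y} - 4 A^{2} C y^{4} \sin{\left(x \right)} + 8 A B^{2} y^{4} e^{2 x y} + 8 A B C y^{4} e^{x y} \sin{\left(x \right)} - 8 A B C y^{2} e^{x y} \sin{\left(x \right)} + 3 A B y^{4} e^{x y} + 2 A B y^{3} e^{x y} - 8 A C^{2} y^{2} \sin^{2}{\left(x \right)} - 3 A C y^{2} \sin{\left(x \right)} + 2 A C y^{2} \cos{\left(x \right)} + 4 B^{3} y^{2} e^{3 x y} + 8 B^{2} C y^{2} e^{2 x y} \sin{\left(x \right)} - 4 B^{2} C e^{2 x y} \sin{\left(x \right)} + 3 B^{2} y^{2} e^{2 x y} + 2 B^{2} y e^{2 x y} + 4 B C^{2} y^{2} e^{x y} \sin^{2}{\left(x \right)} - 8 B C^{2} e^{x y} \sin^{2}{\left(x \right)} + 3 B C y^{2} e^{x y} \sin{\left(x \right)} + 2 B C y e^{x y} \sin{\left(x \right)} - 3 B C e^{x y} \sin{\left(x \right)} + 2 B C e^{x y} \cos{\left(x \right)} - 4 C^{3} \sin^{3}{\left(x \right)} - 3 C^{2} \sin^{2}{\left(x \right)} + 2 C^{2} \sin{\left(x \right)} \cos{\left(x \right)}
This must equal f(x, y) identically; expanded, f = 108 y^{6} e^{x y} + 216 y^{4} e^{2 x y} - 144 y^{4} e^{x y} \sin{\left(x \right)} + 27 y^{4} e^{x y} + 72 y^{4} \sin{\left(x \right)} + 18 y^{3} e^{x y} + 108 y^{2} e^{3 x y} - 144 y^{2} e^{2 x y} \sin{\left(x \right)} + 27 y^{2} e^{2 x y} + 48 y^{2} e^{x y} \sin^{2}{\left(x \right)} + 126 y^{2} e^{x y} \sin{\left(x \right)} - 96 y^{2} \sin^{2}{\left(x \right)} + 18 y^{2} \sin{\left(x \right)} - 12 y^{2} \cos{\left(x \right)} + 18 y e^{2 x y} - 12 y e^{x y} \sin{\left(x \right)} + 72 e^{2 x y} \sin{\left(x \right)} - 96 e^{x y} \sin^{2}{\left(x \right)} + 18 e^{x y} \sin{\left(x \right)} - 12 e^{x y} \cos{\left(x \right)} + 32 \sin^{3}{\left(x \right)} - 12 \sin^{2}{\left(x \right)} + 8 \sin{\left(x \right)} \cos{\left(x \right)}.
Matching coefficients of the independent functions:
(each divided by its leading coefficient; functions giving the same equation are listed together)
  [y e^{2 x y}, y^{2} e^{2 x y}]:  B^{2} - 9 = 0
  [y^{2} e^{3 x y}]:  B^{3} - 27 = 0
  [y^{2} \sin{\left(x \right)}, y^{2} \cos{\left(x \right)}]:  A C + 6 = 0
  [y^{2} \sin^{2}{\left(x \right)}]:  A C^{2} - 12 = 0
  [y^{3} e^{x y}, y^{4} e^{x y}]:  A B - 9 = 0
  [y^{4} e^{2 x y}]:  A B^{2} - 27 = 0
  [y^{4} \sin{\left(x \right)}]:  A^{2} C + 18 = 0
  [y^{6} e^{x y}]:  A^{2} B - 27 = 0
  [e^{x y} \sin{\left(x \right)}, e^{x y} \cos{\left(x \right)}, y e^{x y} \sin{\left(x \right)}]:  B C + 6 = 0
  [e^{x y} \sin^{2}{\left(x \right)}, y^{2} e^{x y} \sin^{2}{\left(x \right)}]:  B C^{2} - 12 = 0
  [e^{2 x y} \sin{\left(x \right)}, y^{2} e^{2 x y} \sin{\left(x \right)}]:  B^{2} C + 18 = 0
  [\sin{\left(x \right)} \cos{\left(x \right)}, \sin^{2}{\left(x \right)}]:  C^{2} - 4 = 0
  [y^{2} e^{x y} \sin{\left(x \right)}]:  A B C - \frac{3 B C}{8} + \frac{63}{4} = 0
  [y^{4} e^{x y} \sin{\left(x \right)}]:  A B C + 18 = 0
  [\sin^{3}{\left(x \right)}]:  C^{3} + 8 = 0
Solving: A = 3, B = 3, C = -2.
Check against the point condition:
  u(0, 0) = 3  ⟹  B = 3  ✓
Hence u(x, y) = 3 y^{2} + 3 e^{x y} - 2 \sin{\left(x \right)}.

Answer: u(x, y) = 3 y^{2} + 3 e^{x y} - 2 \sin{\left(x \right)}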